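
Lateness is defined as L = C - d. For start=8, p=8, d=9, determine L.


Completion = 8 + 8 = 16
Lateness = C - d = 16 - 9
= 7


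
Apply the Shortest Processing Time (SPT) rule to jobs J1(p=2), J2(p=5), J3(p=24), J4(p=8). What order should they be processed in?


SPT: sort by shortest processing time
  J1: p=2
  J2: p=5
  J4: p=8
  J3: p=24
Order: J1 → J2 → J4 → J3


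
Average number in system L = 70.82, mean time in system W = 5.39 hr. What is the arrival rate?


Little's law: L = λW → λ = L / W
= 70.82 / 5.39
= 13.14 per hour


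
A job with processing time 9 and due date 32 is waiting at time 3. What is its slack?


Slack = due - current_time - processing
= 32 - 3 - 9
= 20


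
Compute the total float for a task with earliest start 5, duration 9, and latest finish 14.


EF = ES + duration = 5 + 9 = 14
LS = LF - duration = 14 - 9 = 5
Total Float = LF - EF = 14 - 14
(or LS - ES = 5 - 5)
= 0


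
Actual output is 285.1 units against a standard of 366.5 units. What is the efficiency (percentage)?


Efficiency = (actual / standard) × 100
= (285.1 / 366.5) × 100
= 77.8%


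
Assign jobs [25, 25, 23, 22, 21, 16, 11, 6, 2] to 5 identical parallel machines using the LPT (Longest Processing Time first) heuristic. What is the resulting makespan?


Jobs (LPT sorted): [25, 25, 23, 22, 21, 16, 11, 6, 2]
Machines: 5
  J=25 → Machine 1 (load: 0+25=25)
  J=25 → Machine 2 (load: 0+25=25)
  J=23 → Machine 3 (load: 0+23=23)
  J=22 → Machine 4 (load: 0+22=22)
  J=21 → Machine 5 (load: 0+21=21)
  J=16 → Machine 5 (load: 21+16=37)
  J=11 → Machine 4 (load: 22+11=33)
  J=6 → Machine 3 (load: 23+6=29)
  J=2 → Machine 1 (load: 25+2=27)
Machine loads: [27, 25, 29, 33, 37]
Makespan = max = 37 time units


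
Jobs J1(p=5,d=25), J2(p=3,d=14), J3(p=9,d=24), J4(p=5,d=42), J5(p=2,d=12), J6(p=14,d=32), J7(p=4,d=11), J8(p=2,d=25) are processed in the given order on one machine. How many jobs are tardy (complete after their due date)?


Completion vs due date:
  J1: C=5, d=25 → on time
  J2: C=8, d=14 → on time
  J3: C=17, d=24 → on time
  J4: C=22, d=42 → on time
  J5: C=24, d=12 → TARDY
  J6: C=38, d=32 → TARDY
  J7: C=42, d=11 → TARDY
  J8: C=44, d=25 → TARDY
Tardy jobs: J5, J6, J7, J8
Count = 4


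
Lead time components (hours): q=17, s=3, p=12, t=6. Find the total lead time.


Lead time = queue + setup + processing + transit
= 17 + 3 + 12 + 6
= 38 hours


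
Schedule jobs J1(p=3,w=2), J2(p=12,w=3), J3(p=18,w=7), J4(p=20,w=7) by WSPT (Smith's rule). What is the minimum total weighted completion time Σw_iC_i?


WSPT order (by p/w): J1 → J3 → J4 → J2
  J1: C=3, w·C=2×3=6
  J3: C=21, w·C=7×21=147
  J4: C=41, w·C=7×41=287
  J2: C=53, w·C=3×53=159
Σ w·C = 599
= 599


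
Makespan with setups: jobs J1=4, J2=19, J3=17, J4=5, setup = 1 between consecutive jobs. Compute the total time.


Makespan = Σ processing + (n-1) × setup
= (4 + 19 + 17 + 5) + (4-1)×1
= 45 + 3
= 48 time units


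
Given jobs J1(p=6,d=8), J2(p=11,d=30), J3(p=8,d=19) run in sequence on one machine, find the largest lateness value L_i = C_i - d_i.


Lateness per job (L = C - d):
  J1: C=6, d=8, L=-2
  J2: C=17, d=30, L=-13
  J3: C=25, d=19, L=6
Lmax = max(-2, -13, 6)
= 6


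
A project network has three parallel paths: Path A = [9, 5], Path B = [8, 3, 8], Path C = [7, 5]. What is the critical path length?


Path A: 9 + 5 = 14
Path B: 8 + 3 + 8 = 19
Path C: 7 + 5 = 12
Critical path = longest = max(14, 19, 12)
= 19 (Path B)


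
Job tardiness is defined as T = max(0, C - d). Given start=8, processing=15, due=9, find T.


Completion = start + processing = 8 + 15 = 23
Tardiness = max(0, C - d) = max(0, 23 - 9)
= max(0, 14)
= 14


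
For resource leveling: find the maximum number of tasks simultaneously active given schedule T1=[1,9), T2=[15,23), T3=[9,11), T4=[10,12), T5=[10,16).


Check each time point for overlaps:
  t=10: 3 tasks active (T3, T4, T5)
Max concurrent = 3


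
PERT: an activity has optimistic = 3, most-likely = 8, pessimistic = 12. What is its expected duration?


te = (o + 4m + p) / 6
= (3 + 4×8 + 12) / 6
= (3 + 32 + 12) / 6
= 47 / 6
= 7.83


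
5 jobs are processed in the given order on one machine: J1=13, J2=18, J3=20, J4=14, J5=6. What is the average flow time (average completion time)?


Completion times:
  J1: completes at 13
  J2: completes at 31
  J3: completes at 51
  J4: completes at 65
  J5: completes at 71
Sum = 231
Average = 231/5
= 46.20


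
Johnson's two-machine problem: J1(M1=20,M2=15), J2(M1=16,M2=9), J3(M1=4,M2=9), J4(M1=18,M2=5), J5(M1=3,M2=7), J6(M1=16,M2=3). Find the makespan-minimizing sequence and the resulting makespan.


Johnson's rule:
Group 1 (M1≤M2, sort by M1): ['J5', 'J3']
Group 2 (M1>M2, sort desc M2): ['J1', 'J2', 'J4', 'J6']
Sequence: J5 → J3 → J1 → J2 → J4 → J6
Makespan calculation:
  J5: M1 done=3, M2 done=10
  J3: M1 done=7, M2 done=19
  J1: M1 done=27, M2 done=42
  J2: M1 done=43, M2 done=52
  J4: M1 done=61, M2 done=66
  J6: M1 done=77, M2 done=80
= Sequence: J5 → J3 → J1 → J2 → J4 → J6, Makespan: 80


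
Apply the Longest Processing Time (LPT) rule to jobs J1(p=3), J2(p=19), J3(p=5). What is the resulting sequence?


LPT: sort by longest processing time first
  J2: p=19
  J3: p=5
  J1: p=3
Order: J2 → J3 → J1


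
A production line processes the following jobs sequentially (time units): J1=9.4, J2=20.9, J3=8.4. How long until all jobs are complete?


Sequential makespan: sum all processing times
= 9.4 + 20.9 + 8.4
= 38.7 time units


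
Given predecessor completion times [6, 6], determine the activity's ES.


ES = max of all predecessor completion times
Predecessors: [6, 6]
ES = max(6, 6)
= 6


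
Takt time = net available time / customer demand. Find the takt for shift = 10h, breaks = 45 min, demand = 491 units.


Available = 10×60 - 45 = 555 min
Takt time = 555 / 491
= 1.13 min/unit


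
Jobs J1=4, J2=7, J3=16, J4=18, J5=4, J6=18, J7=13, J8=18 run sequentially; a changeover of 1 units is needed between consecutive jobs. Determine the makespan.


Makespan = Σ processing + (n-1) × setup
= (4 + 7 + 16 + 18 + 4 + 18 + 13 + 18) + (8-1)×1
= 98 + 7
= 105 time units


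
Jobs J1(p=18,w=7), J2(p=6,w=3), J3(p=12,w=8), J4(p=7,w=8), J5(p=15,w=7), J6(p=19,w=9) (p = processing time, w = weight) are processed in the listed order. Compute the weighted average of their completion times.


Completion times:
  J1: C=18, w×C=7×18=126
  J2: C=24, w×C=3×24=72
  J3: C=36, w×C=8×36=288
  J4: C=43, w×C=8×43=344
  J5: C=58, w×C=7×58=406
  J6: C=77, w×C=9×77=693
Sum w×C = 1929
Sum w = 42
Weighted avg = 1929/42
= 45.93


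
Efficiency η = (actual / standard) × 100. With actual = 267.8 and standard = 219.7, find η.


Efficiency = (actual / standard) × 100
= (267.8 / 219.7) × 100
= 121.9%


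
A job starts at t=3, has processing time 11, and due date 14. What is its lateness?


Completion = 3 + 11 = 14
Lateness = C - d = 14 - 14
= 0


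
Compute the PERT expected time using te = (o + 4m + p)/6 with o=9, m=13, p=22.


te = (o + 4m + p) / 6
= (9 + 4×13 + 22) / 6
= (9 + 52 + 22) / 6
= 83 / 6
= 13.83


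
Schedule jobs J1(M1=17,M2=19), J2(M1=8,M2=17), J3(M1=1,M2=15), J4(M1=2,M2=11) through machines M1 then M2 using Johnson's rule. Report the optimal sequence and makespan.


Johnson's rule:
Group 1 (M1≤M2, sort by M1): ['J3', 'J4', 'J2', 'J1']
Group 2 (M1>M2, sort desc M2): []
Sequence: J3 → J4 → J2 → J1
Makespan calculation:
  J3: M1 done=1, M2 done=16
  J4: M1 done=3, M2 done=27
  J2: M1 done=11, M2 done=44
  J1: M1 done=28, M2 done=63
= Sequence: J3 → J4 → J2 → J1, Makespan: 63


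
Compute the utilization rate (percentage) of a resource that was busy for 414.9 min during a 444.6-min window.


Utilization = busy / total × 100
= 414.9 / 444.6 × 100
= 93.3%


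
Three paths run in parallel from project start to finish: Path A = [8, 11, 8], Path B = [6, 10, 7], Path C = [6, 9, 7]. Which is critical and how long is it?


Path A: 8 + 11 + 8 = 27
Path B: 6 + 10 + 7 = 23
Path C: 6 + 9 + 7 = 22
Critical path = longest = max(27, 23, 22)
= 27 (Path A)


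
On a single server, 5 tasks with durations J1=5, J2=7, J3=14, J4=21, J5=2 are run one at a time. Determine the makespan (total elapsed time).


Sequential makespan: sum all processing times
= 5 + 7 + 14 + 21 + 2
= 49 time units


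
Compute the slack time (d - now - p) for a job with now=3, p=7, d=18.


Slack = due - current_time - processing
= 18 - 3 - 7
= 8


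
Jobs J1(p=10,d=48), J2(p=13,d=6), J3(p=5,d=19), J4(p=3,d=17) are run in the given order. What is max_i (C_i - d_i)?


Lateness per job (L = C - d):
  J1: C=10, d=48, L=-38
  J2: C=23, d=6, L=17
  J3: C=28, d=19, L=9
  J4: C=31, d=17, L=14
Lmax = max(-38, 17, 9, 14)
= 17


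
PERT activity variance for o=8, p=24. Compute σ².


σ² = ((p - o) / 6)² = (p - o)² / 36
= (24 - 8)² / 36
= 16² / 36
= 256 / 36
= 7.1111


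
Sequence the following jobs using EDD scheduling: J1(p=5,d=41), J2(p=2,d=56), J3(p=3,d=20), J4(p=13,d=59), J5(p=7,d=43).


EDD: sort by earliest due date
  J3: d=20, p=3
  J1: d=41, p=5
  J5: d=43, p=7
  J2: d=56, p=2
  J4: d=59, p=13
Order: J3 → J1 → J5 → J2 → J4


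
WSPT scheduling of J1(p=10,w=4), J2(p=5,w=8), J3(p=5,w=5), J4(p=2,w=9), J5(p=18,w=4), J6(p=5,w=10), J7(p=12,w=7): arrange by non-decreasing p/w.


WSPT (Smith's rule): sort by p/w ascending
  J4: p/w = 2/9 = 0.222
  J6: p/w = 5/10 = 0.500
  J2: p/w = 5/8 = 0.625
  J3: p/w = 5/5 = 1.000
  J7: p/w = 12/7 = 1.714
  J1: p/w = 10/4 = 2.500
  J5: p/w = 18/4 = 4.500
Order: J4 → J6 → J2 → J3 → J7 → J1 → J5


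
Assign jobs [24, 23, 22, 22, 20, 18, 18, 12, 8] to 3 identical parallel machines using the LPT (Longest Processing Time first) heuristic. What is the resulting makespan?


Jobs (LPT sorted): [24, 23, 22, 22, 20, 18, 18, 12, 8]
Machines: 3
  J=24 → Machine 1 (load: 0+24=24)
  J=23 → Machine 2 (load: 0+23=23)
  J=22 → Machine 3 (load: 0+22=22)
  J=22 → Machine 3 (load: 22+22=44)
  J=20 → Machine 2 (load: 23+20=43)
  J=18 → Machine 1 (load: 24+18=42)
  J=18 → Machine 1 (load: 42+18=60)
  J=12 → Machine 2 (load: 43+12=55)
  J=8 → Machine 3 (load: 44+8=52)
Machine loads: [60, 55, 52]
Makespan = max = 60 time units


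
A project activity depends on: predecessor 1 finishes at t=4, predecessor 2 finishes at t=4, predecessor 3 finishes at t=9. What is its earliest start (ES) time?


ES = max of all predecessor completion times
Predecessors: [4, 4, 9]
ES = max(4, 4, 9)
= 9


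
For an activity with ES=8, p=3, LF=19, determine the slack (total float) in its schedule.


EF = ES + duration = 8 + 3 = 11
LS = LF - duration = 19 - 3 = 16
Total Float = LF - EF = 19 - 11
(or LS - ES = 16 - 8)
= 8


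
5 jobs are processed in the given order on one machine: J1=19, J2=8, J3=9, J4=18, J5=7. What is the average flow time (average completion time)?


Completion times:
  J1: completes at 19
  J2: completes at 27
  J3: completes at 36
  J4: completes at 54
  J5: completes at 61
Sum = 197
Average = 197/5
= 39.40


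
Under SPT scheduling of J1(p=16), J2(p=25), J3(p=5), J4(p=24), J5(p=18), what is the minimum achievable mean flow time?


SPT order: J3 → J1 → J5 → J4 → J2
Completion times:
  J3: C=5
  J1: C=21
  J5: C=39
  J4: C=63
  J2: C=88
Sum = 216, n = 5
Mean flow = 216/5
= 43.20


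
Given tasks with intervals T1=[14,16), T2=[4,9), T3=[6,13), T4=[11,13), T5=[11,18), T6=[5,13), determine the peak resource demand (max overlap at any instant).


Check each time point for overlaps:
  t=11: 4 tasks active (T3, T4, T5, T6)
Max concurrent = 4


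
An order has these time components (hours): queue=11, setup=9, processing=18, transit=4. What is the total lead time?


Lead time = queue + setup + processing + transit
= 11 + 9 + 18 + 4
= 42 hours


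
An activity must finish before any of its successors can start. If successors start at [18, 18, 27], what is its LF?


LF = min of all successor start times
Successors start at: [18, 18, 27]
LF = min(18, 18, 27)
= 18


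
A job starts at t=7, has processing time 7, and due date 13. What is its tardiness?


Completion = start + processing = 7 + 7 = 14
Tardiness = max(0, C - d) = max(0, 14 - 13)
= max(0, 1)
= 1


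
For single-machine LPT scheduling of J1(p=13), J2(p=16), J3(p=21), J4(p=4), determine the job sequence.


LPT: sort by longest processing time first
  J3: p=21
  J2: p=16
  J1: p=13
  J4: p=4
Order: J3 → J2 → J1 → J4


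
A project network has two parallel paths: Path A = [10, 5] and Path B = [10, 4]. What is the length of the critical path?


Path A: 10 + 5 = 15
Path B: 10 + 4 = 14
Critical path = longest = max(15, 14)
= 15 (Path A)


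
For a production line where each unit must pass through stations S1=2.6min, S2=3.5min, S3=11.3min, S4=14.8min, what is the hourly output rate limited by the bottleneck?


Bottleneck = longest station time
Station times: [2.6, 3.5, 11.3, 14.8]
Max = 14.8 min
Rate = 60 / 14.8
= 4.05 units/hour (bottleneck: 14.8min)


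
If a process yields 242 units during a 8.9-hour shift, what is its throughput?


Throughput = units / time
= 242 / 8.9
= 27.2 units/hour


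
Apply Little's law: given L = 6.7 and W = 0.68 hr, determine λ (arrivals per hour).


Little's law: L = λW → λ = L / W
= 6.7 / 0.68
= 9.85 per hour


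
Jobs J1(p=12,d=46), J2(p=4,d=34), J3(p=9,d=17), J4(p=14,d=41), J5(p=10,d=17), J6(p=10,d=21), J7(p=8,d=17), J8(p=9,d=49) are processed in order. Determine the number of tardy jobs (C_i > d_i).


Completion vs due date:
  J1: C=12, d=46 → on time
  J2: C=16, d=34 → on time
  J3: C=25, d=17 → TARDY
  J4: C=39, d=41 → on time
  J5: C=49, d=17 → TARDY
  J6: C=59, d=21 → TARDY
  J7: C=67, d=17 → TARDY
  J8: C=76, d=49 → TARDY
Tardy jobs: J3, J5, J6, J7, J8
Count = 5


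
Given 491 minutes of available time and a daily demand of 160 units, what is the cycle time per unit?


Cycle time = available time / demand
= 491 / 160
= 3.07 min/unit


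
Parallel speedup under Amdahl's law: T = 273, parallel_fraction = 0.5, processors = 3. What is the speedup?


Amdahl's law: T_p = T × ((1-p) + p/N)
= 273 × ((1-0.5) + 0.5/3)
= 273 × (0.50 + 0.1667)
= 273 × 0.6667
= 182.00
Speedup = 273/182.00
= 1.50×


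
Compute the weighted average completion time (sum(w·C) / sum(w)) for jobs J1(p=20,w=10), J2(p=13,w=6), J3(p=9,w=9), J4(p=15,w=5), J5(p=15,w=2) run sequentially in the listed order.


Completion times:
  J1: C=20, w×C=10×20=200
  J2: C=33, w×C=6×33=198
  J3: C=42, w×C=9×42=378
  J4: C=57, w×C=5×57=285
  J5: C=72, w×C=2×72=144
Sum w×C = 1205
Sum w = 32
Weighted avg = 1205/32
= 37.66


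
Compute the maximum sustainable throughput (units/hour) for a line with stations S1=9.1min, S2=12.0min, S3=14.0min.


Bottleneck = longest station time
Station times: [9.1, 12.0, 14.0]
Max = 14.0 min
Rate = 60 / 14.0
= 4.29 units/hour (bottleneck: 14.0min)


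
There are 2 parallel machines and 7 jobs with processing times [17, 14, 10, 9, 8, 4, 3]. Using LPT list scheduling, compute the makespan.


Jobs (LPT sorted): [17, 14, 10, 9, 8, 4, 3]
Machines: 2
  J=17 → Machine 1 (load: 0+17=17)
  J=14 → Machine 2 (load: 0+14=14)
  J=10 → Machine 2 (load: 14+10=24)
  J=9 → Machine 1 (load: 17+9=26)
  J=8 → Machine 2 (load: 24+8=32)
  J=4 → Machine 1 (load: 26+4=30)
  J=3 → Machine 1 (load: 30+3=33)
Machine loads: [33, 32]
Makespan = max = 33 time units


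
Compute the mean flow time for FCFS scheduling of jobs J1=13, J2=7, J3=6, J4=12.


Completion times:
  J1: completes at 13
  J2: completes at 20
  J3: completes at 26
  J4: completes at 38
Sum = 97
Average = 97/4
= 24.25


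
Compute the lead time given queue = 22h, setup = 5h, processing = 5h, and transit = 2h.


Lead time = queue + setup + processing + transit
= 22 + 5 + 5 + 2
= 34 hours


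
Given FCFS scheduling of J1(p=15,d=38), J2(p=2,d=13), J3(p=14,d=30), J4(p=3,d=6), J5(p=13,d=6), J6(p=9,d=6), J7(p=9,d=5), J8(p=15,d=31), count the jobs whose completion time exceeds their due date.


Completion vs due date:
  J1: C=15, d=38 → on time
  J2: C=17, d=13 → TARDY
  J3: C=31, d=30 → TARDY
  J4: C=34, d=6 → TARDY
  J5: C=47, d=6 → TARDY
  J6: C=56, d=6 → TARDY
  J7: C=65, d=5 → TARDY
  J8: C=80, d=31 → TARDY
Tardy jobs: J2, J3, J4, J5, J6, J7, J8
Count = 7


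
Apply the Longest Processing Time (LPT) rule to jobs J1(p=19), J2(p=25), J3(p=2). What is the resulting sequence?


LPT: sort by longest processing time first
  J2: p=25
  J1: p=19
  J3: p=2
Order: J2 → J1 → J3


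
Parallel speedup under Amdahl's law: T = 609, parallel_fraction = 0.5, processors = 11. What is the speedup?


Amdahl's law: T_p = T × ((1-p) + p/N)
= 609 × ((1-0.5) + 0.5/11)
= 609 × (0.50 + 0.0455)
= 609 × 0.5455
= 332.18
Speedup = 609/332.18
= 1.83×


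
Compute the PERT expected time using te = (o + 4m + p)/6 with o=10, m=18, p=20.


te = (o + 4m + p) / 6
= (10 + 4×18 + 20) / 6
= (10 + 72 + 20) / 6
= 102 / 6
= 17.00


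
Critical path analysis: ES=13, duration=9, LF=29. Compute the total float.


EF = ES + duration = 13 + 9 = 22
LS = LF - duration = 29 - 9 = 20
Total Float = LF - EF = 29 - 22
(or LS - ES = 20 - 13)
= 7


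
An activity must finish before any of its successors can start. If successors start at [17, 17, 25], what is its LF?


LF = min of all successor start times
Successors start at: [17, 17, 25]
LF = min(17, 17, 25)
= 17


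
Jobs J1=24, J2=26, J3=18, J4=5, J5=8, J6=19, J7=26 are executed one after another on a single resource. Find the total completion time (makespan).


Sequential makespan: sum all processing times
= 24 + 26 + 18 + 5 + 8 + 19 + 26
= 126 time units


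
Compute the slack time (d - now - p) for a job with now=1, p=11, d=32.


Slack = due - current_time - processing
= 32 - 1 - 11
= 20


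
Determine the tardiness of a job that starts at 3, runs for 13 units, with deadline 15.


Completion = start + processing = 3 + 13 = 16
Tardiness = max(0, C - d) = max(0, 16 - 15)
= max(0, 1)
= 1


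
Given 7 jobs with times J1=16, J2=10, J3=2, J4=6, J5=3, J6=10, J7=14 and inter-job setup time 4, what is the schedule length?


Makespan = Σ processing + (n-1) × setup
= (16 + 10 + 2 + 6 + 3 + 10 + 14) + (7-1)×4
= 61 + 24
= 85 time units


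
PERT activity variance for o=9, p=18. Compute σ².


σ² = ((p - o) / 6)² = (p - o)² / 36
= (18 - 9)² / 36
= 9² / 36
= 81 / 36
= 2.2500


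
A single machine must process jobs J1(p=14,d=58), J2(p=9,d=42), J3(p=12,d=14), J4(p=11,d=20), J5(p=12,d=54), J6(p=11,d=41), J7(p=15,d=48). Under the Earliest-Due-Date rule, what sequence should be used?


EDD: sort by earliest due date
  J3: d=14, p=12
  J4: d=20, p=11
  J6: d=41, p=11
  J2: d=42, p=9
  J7: d=48, p=15
  J5: d=54, p=12
  J1: d=58, p=14
Order: J3 → J4 → J6 → J2 → J7 → J5 → J1


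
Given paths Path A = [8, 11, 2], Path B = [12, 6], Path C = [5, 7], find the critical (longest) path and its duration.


Path A: 8 + 11 + 2 = 21
Path B: 12 + 6 = 18
Path C: 5 + 7 = 12
Critical path = longest = max(21, 18, 12)
= 21 (Path A)


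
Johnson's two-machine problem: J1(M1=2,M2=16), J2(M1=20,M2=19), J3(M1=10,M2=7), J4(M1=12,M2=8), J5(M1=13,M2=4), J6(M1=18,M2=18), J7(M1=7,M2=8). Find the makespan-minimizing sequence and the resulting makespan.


Johnson's rule:
Group 1 (M1≤M2, sort by M1): ['J1', 'J7', 'J6']
Group 2 (M1>M2, sort desc M2): ['J2', 'J4', 'J3', 'J5']
Sequence: J1 → J7 → J6 → J2 → J4 → J3 → J5
Makespan calculation:
  J1: M1 done=2, M2 done=18
  J7: M1 done=9, M2 done=26
  J6: M1 done=27, M2 done=45
  J2: M1 done=47, M2 done=66
  J4: M1 done=59, M2 done=74
  J3: M1 done=69, M2 done=81
  J5: M1 done=82, M2 done=86
= Sequence: J1 → J7 → J6 → J2 → J4 → J3 → J5, Makespan: 86


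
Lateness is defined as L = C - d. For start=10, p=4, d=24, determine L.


Completion = 10 + 4 = 14
Lateness = C - d = 14 - 24
= -10


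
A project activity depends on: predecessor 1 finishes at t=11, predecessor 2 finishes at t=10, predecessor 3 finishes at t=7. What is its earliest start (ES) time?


ES = max of all predecessor completion times
Predecessors: [11, 10, 7]
ES = max(11, 10, 7)
= 11


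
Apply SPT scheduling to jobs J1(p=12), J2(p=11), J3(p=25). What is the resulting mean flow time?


SPT order: J2 → J1 → J3
Completion times:
  J2: C=11
  J1: C=23
  J3: C=48
Sum = 82, n = 3
Mean flow = 82/3
= 27.33


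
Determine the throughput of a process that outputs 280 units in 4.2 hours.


Throughput = units / time
= 280 / 4.2
= 66.7 units/hour


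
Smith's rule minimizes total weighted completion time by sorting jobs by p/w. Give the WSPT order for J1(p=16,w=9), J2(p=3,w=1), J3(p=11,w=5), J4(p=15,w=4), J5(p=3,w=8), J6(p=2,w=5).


WSPT (Smith's rule): sort by p/w ascending
  J5: p/w = 3/8 = 0.375
  J6: p/w = 2/5 = 0.400
  J1: p/w = 16/9 = 1.778
  J3: p/w = 11/5 = 2.200
  J2: p/w = 3/1 = 3.000
  J4: p/w = 15/4 = 3.750
Order: J5 → J6 → J1 → J3 → J2 → J4


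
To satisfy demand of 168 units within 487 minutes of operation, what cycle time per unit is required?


Cycle time = available time / demand
= 487 / 168
= 2.90 min/unit


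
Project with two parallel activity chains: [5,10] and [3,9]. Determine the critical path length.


Path A: 5 + 10 = 15
Path B: 3 + 9 = 12
Critical path = longest = max(15, 12)
= 15 (Path A)


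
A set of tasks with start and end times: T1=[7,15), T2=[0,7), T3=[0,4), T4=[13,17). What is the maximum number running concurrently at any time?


Check each time point for overlaps:
  t=0: 2 tasks active (T2, T3)
Max concurrent = 2


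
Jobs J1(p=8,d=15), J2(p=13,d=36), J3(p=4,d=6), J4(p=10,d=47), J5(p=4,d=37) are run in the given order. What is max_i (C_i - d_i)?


Lateness per job (L = C - d):
  J1: C=8, d=15, L=-7
  J2: C=21, d=36, L=-15
  J3: C=25, d=6, L=19
  J4: C=35, d=47, L=-12
  J5: C=39, d=37, L=2
Lmax = max(-7, -15, 19, -12, 2)
= 19


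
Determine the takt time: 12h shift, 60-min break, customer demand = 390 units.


Available = 12×60 - 60 = 660 min
Takt time = 660 / 390
= 1.69 min/unit


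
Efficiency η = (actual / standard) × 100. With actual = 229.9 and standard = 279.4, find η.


Efficiency = (actual / standard) × 100
= (229.9 / 279.4) × 100
= 82.3%


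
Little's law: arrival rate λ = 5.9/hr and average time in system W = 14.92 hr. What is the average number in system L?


Little's law: L = λ × W
= 5.9 × 14.92
= 88.03


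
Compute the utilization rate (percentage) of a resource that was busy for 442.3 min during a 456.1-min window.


Utilization = busy / total × 100
= 442.3 / 456.1 × 100
= 97.0%


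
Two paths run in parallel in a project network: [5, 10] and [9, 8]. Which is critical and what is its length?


Path A: 5 + 10 = 15
Path B: 9 + 8 = 17
Critical path = longest = max(15, 17)
= 17 (Path B)


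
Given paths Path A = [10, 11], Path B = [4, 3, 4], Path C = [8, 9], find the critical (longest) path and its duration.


Path A: 10 + 11 = 21
Path B: 4 + 3 + 4 = 11
Path C: 8 + 9 = 17
Critical path = longest = max(21, 11, 17)
= 21 (Path A)


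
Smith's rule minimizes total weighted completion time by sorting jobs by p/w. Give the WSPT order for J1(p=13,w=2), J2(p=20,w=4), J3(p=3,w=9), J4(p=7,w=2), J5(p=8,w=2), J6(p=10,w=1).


WSPT (Smith's rule): sort by p/w ascending
  J3: p/w = 3/9 = 0.333
  J4: p/w = 7/2 = 3.500
  J5: p/w = 8/2 = 4.000
  J2: p/w = 20/4 = 5.000
  J1: p/w = 13/2 = 6.500
  J6: p/w = 10/1 = 10.000
Order: J3 → J4 → J5 → J2 → J1 → J6


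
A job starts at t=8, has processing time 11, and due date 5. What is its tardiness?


Completion = start + processing = 8 + 11 = 19
Tardiness = max(0, C - d) = max(0, 19 - 5)
= max(0, 14)
= 14


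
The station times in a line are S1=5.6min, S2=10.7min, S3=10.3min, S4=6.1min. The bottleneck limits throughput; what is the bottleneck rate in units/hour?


Bottleneck = longest station time
Station times: [5.6, 10.7, 10.3, 6.1]
Max = 10.7 min
Rate = 60 / 10.7
= 5.61 units/hour (bottleneck: 10.7min)


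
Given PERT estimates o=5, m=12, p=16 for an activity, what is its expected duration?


te = (o + 4m + p) / 6
= (5 + 4×12 + 16) / 6
= (5 + 48 + 16) / 6
= 69 / 6
= 11.50


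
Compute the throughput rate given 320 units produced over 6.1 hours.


Throughput = units / time
= 320 / 6.1
= 52.5 units/hour


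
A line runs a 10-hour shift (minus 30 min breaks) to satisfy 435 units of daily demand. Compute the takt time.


Available = 10×60 - 30 = 570 min
Takt time = 570 / 435
= 1.31 min/unit


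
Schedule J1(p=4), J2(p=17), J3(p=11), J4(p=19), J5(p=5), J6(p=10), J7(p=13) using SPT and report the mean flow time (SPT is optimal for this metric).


SPT order: J1 → J5 → J6 → J3 → J7 → J2 → J4
Completion times:
  J1: C=4
  J5: C=9
  J6: C=19
  J3: C=30
  J7: C=43
  J2: C=60
  J4: C=79
Sum = 244, n = 7
Mean flow = 244/7
= 34.86


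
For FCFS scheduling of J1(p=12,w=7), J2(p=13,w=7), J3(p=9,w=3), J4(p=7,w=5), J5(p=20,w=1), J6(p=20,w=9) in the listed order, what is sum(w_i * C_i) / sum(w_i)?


Completion times:
  J1: C=12, w×C=7×12=84
  J2: C=25, w×C=7×25=175
  J3: C=34, w×C=3×34=102
  J4: C=41, w×C=5×41=205
  J5: C=61, w×C=1×61=61
  J6: C=81, w×C=9×81=729
Sum w×C = 1356
Sum w = 32
Weighted avg = 1356/32
= 42.38


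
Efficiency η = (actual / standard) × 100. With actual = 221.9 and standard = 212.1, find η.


Efficiency = (actual / standard) × 100
= (221.9 / 212.1) × 100
= 104.6%


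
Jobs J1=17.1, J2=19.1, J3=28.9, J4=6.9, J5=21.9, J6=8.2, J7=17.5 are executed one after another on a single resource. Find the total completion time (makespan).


Sequential makespan: sum all processing times
= 17.1 + 19.1 + 28.9 + 6.9 + 21.9 + 8.2 + 17.5
= 119.6 time units


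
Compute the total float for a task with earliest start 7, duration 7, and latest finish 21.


EF = ES + duration = 7 + 7 = 14
LS = LF - duration = 21 - 7 = 14
Total Float = LF - EF = 21 - 14
(or LS - ES = 14 - 7)
= 7


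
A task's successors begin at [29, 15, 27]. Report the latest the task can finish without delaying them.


LF = min of all successor start times
Successors start at: [29, 15, 27]
LF = min(29, 15, 27)
= 15


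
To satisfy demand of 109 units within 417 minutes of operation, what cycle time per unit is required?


Cycle time = available time / demand
= 417 / 109
= 3.83 min/unit


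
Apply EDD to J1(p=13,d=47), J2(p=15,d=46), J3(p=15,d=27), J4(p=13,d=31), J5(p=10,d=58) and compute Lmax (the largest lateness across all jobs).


EDD order: J3 → J4 → J2 → J1 → J5
Completion and lateness:
  J3: C=15, d=27, L=15-27=-12
  J4: C=28, d=31, L=28-31=-3
  J2: C=43, d=46, L=43-46=-3
  J1: C=56, d=47, L=56-47=9
  J5: C=66, d=58, L=66-58=8
Lmax = max(-12, -3, -3, 9, 8)
= 9


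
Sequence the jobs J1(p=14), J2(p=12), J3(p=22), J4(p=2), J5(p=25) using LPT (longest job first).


LPT: sort by longest processing time first
  J5: p=25
  J3: p=22
  J1: p=14
  J2: p=12
  J4: p=2
Order: J5 → J3 → J1 → J2 → J4


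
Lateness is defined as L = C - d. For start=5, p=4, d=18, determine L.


Completion = 5 + 4 = 9
Lateness = C - d = 9 - 18
= -9


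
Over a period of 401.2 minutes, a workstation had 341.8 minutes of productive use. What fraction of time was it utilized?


Utilization = busy / total × 100
= 341.8 / 401.2 × 100
= 85.2%


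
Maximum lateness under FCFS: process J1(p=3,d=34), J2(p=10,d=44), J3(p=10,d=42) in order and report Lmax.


Lateness per job (L = C - d):
  J1: C=3, d=34, L=-31
  J2: C=13, d=44, L=-31
  J3: C=23, d=42, L=-19
Lmax = max(-31, -31, -19)
= -19


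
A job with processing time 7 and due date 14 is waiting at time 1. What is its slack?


Slack = due - current_time - processing
= 14 - 1 - 7
= 6


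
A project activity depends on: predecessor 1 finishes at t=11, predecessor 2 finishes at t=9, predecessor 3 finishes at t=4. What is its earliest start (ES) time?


ES = max of all predecessor completion times
Predecessors: [11, 9, 4]
ES = max(11, 9, 4)
= 11


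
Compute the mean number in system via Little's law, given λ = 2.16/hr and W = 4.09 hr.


Little's law: L = λ × W
= 2.16 × 4.09
= 8.83


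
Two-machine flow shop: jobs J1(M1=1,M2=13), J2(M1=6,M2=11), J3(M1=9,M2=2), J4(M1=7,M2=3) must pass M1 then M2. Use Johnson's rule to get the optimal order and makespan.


Johnson's rule:
Group 1 (M1≤M2, sort by M1): ['J1', 'J2']
Group 2 (M1>M2, sort desc M2): ['J4', 'J3']
Sequence: J1 → J2 → J4 → J3
Makespan calculation:
  J1: M1 done=1, M2 done=14
  J2: M1 done=7, M2 done=25
  J4: M1 done=14, M2 done=28
  J3: M1 done=23, M2 done=30
= Sequence: J1 → J2 → J4 → J3, Makespan: 30


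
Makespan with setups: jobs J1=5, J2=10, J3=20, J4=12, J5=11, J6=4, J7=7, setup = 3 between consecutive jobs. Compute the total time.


Makespan = Σ processing + (n-1) × setup
= (5 + 10 + 20 + 12 + 11 + 4 + 7) + (7-1)×3
= 69 + 18
= 87 time units


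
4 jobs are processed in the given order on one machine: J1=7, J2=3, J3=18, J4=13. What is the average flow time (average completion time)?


Completion times:
  J1: completes at 7
  J2: completes at 10
  J3: completes at 28
  J4: completes at 41
Sum = 86
Average = 86/4
= 21.50


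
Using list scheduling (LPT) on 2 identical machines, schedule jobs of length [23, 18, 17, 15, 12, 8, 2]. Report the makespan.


Jobs (LPT sorted): [23, 18, 17, 15, 12, 8, 2]
Machines: 2
  J=23 → Machine 1 (load: 0+23=23)
  J=18 → Machine 2 (load: 0+18=18)
  J=17 → Machine 2 (load: 18+17=35)
  J=15 → Machine 1 (load: 23+15=38)
  J=12 → Machine 2 (load: 35+12=47)
  J=8 → Machine 1 (load: 38+8=46)
  J=2 → Machine 1 (load: 46+2=48)
Machine loads: [48, 47]
Makespan = max = 48 time units


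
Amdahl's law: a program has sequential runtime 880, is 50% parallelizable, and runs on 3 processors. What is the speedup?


Amdahl's law: T_p = T × ((1-p) + p/N)
= 880 × ((1-0.5) + 0.5/3)
= 880 × (0.50 + 0.1667)
= 880 × 0.6667
= 586.67
Speedup = 880/586.67
= 1.50×


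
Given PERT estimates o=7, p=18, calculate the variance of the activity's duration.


σ² = ((p - o) / 6)² = (p - o)² / 36
= (18 - 7)² / 36
= 11² / 36
= 121 / 36
= 3.3611


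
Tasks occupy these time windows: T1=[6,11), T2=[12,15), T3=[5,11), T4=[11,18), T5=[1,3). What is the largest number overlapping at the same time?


Check each time point for overlaps:
  t=6: 2 tasks active (T1, T3)
Max concurrent = 2


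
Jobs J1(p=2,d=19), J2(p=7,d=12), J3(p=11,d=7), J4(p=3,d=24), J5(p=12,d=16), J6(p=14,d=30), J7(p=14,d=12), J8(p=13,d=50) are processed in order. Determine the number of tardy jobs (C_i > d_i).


Completion vs due date:
  J1: C=2, d=19 → on time
  J2: C=9, d=12 → on time
  J3: C=20, d=7 → TARDY
  J4: C=23, d=24 → on time
  J5: C=35, d=16 → TARDY
  J6: C=49, d=30 → TARDY
  J7: C=63, d=12 → TARDY
  J8: C=76, d=50 → TARDY
Tardy jobs: J3, J5, J6, J7, J8
Count = 5


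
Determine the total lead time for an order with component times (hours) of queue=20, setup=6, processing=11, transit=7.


Lead time = queue + setup + processing + transit
= 20 + 6 + 11 + 7
= 44 hours


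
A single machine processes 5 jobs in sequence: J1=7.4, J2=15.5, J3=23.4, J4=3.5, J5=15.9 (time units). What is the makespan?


Sequential makespan: sum all processing times
= 7.4 + 15.5 + 23.4 + 3.5 + 15.9
= 65.7 time units


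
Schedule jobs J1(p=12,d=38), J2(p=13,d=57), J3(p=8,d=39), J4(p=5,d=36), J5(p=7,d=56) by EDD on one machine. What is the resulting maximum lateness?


EDD order: J4 → J1 → J3 → J5 → J2
Completion and lateness:
  J4: C=5, d=36, L=5-36=-31
  J1: C=17, d=38, L=17-38=-21
  J3: C=25, d=39, L=25-39=-14
  J5: C=32, d=56, L=32-56=-24
  J2: C=45, d=57, L=45-57=-12
Lmax = max(-31, -21, -14, -24, -12)
= -12


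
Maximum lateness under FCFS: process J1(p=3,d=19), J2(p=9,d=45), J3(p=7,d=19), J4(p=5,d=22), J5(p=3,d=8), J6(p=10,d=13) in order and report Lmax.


Lateness per job (L = C - d):
  J1: C=3, d=19, L=-16
  J2: C=12, d=45, L=-33
  J3: C=19, d=19, L=0
  J4: C=24, d=22, L=2
  J5: C=27, d=8, L=19
  J6: C=37, d=13, L=24
Lmax = max(-16, -33, 0, 2, 19, 24)
= 24


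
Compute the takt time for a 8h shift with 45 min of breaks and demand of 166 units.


Available = 8×60 - 45 = 435 min
Takt time = 435 / 166
= 2.62 min/unit


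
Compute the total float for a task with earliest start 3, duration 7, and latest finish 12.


EF = ES + duration = 3 + 7 = 10
LS = LF - duration = 12 - 7 = 5
Total Float = LF - EF = 12 - 10
(or LS - ES = 5 - 3)
= 2


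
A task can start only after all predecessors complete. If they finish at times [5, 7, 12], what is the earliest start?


ES = max of all predecessor completion times
Predecessors: [5, 7, 12]
ES = max(5, 7, 12)
= 12


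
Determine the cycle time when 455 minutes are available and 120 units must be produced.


Cycle time = available time / demand
= 455 / 120
= 3.79 min/unit


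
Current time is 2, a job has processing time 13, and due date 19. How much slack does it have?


Slack = due - current_time - processing
= 19 - 2 - 13
= 4


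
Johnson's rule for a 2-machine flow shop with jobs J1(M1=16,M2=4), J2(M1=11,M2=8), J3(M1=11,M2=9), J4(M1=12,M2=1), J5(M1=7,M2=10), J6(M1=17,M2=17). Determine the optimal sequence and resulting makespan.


Johnson's rule:
Group 1 (M1≤M2, sort by M1): ['J5', 'J6']
Group 2 (M1>M2, sort desc M2): ['J3', 'J2', 'J1', 'J4']
Sequence: J5 → J6 → J3 → J2 → J1 → J4
Makespan calculation:
  J5: M1 done=7, M2 done=17
  J6: M1 done=24, M2 done=41
  J3: M1 done=35, M2 done=50
  J2: M1 done=46, M2 done=58
  J1: M1 done=62, M2 done=66
  J4: M1 done=74, M2 done=75
= Sequence: J5 → J6 → J3 → J2 → J1 → J4, Makespan: 75


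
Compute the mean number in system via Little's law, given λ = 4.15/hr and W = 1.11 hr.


Little's law: L = λ × W
= 4.15 × 1.11
= 4.61


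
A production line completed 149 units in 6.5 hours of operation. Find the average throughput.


Throughput = units / time
= 149 / 6.5
= 22.9 units/hour


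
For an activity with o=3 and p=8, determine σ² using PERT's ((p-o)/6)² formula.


σ² = ((p - o) / 6)² = (p - o)² / 36
= (8 - 3)² / 36
= 5² / 36
= 25 / 36
= 0.6944


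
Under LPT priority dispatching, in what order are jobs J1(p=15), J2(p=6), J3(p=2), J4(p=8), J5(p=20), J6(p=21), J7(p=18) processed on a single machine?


LPT: sort by longest processing time first
  J6: p=21
  J5: p=20
  J7: p=18
  J1: p=15
  J4: p=8
  J2: p=6
  J3: p=2
Order: J6 → J5 → J7 → J1 → J4 → J2 → J3


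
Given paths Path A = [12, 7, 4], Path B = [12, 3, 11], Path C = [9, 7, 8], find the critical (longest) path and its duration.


Path A: 12 + 7 + 4 = 23
Path B: 12 + 3 + 11 = 26
Path C: 9 + 7 + 8 = 24
Critical path = longest = max(23, 26, 24)
= 26 (Path B)


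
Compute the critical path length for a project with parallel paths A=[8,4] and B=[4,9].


Path A: 8 + 4 = 12
Path B: 4 + 9 = 13
Critical path = longest = max(12, 13)
= 13 (Path B)


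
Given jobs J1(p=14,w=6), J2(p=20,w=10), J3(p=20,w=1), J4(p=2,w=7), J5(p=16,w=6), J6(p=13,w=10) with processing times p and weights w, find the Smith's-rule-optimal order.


WSPT (Smith's rule): sort by p/w ascending
  J4: p/w = 2/7 = 0.286
  J6: p/w = 13/10 = 1.300
  J2: p/w = 20/10 = 2.000
  J1: p/w = 14/6 = 2.333
  J5: p/w = 16/6 = 2.667
  J3: p/w = 20/1 = 20.000
Order: J4 → J6 → J2 → J1 → J5 → J3


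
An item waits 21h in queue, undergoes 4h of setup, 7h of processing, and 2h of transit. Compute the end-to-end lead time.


Lead time = queue + setup + processing + transit
= 21 + 4 + 7 + 2
= 34 hours


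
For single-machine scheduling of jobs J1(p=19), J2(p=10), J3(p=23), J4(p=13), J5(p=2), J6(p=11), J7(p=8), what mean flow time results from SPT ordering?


SPT order: J5 → J7 → J2 → J6 → J4 → J1 → J3
Completion times:
  J5: C=2
  J7: C=10
  J2: C=20
  J6: C=31
  J4: C=44
  J1: C=63
  J3: C=86
Sum = 256, n = 7
Mean flow = 256/7
= 36.57


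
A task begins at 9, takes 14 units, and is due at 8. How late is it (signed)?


Completion = 9 + 14 = 23
Lateness = C - d = 23 - 8
= 15


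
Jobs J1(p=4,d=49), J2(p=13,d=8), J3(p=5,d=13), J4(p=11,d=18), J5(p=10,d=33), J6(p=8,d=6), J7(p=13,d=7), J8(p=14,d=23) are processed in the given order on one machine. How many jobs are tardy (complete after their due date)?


Completion vs due date:
  J1: C=4, d=49 → on time
  J2: C=17, d=8 → TARDY
  J3: C=22, d=13 → TARDY
  J4: C=33, d=18 → TARDY
  J5: C=43, d=33 → TARDY
  J6: C=51, d=6 → TARDY
  J7: C=64, d=7 → TARDY
  J8: C=78, d=23 → TARDY
Tardy jobs: J2, J3, J4, J5, J6, J7, J8
Count = 7


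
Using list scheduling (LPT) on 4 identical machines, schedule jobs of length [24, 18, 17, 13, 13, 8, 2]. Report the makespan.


Jobs (LPT sorted): [24, 18, 17, 13, 13, 8, 2]
Machines: 4
  J=24 → Machine 1 (load: 0+24=24)
  J=18 → Machine 2 (load: 0+18=18)
  J=17 → Machine 3 (load: 0+17=17)
  J=13 → Machine 4 (load: 0+13=13)
  J=13 → Machine 4 (load: 13+13=26)
  J=8 → Machine 3 (load: 17+8=25)
  J=2 → Machine 2 (load: 18+2=20)
Machine loads: [24, 20, 25, 26]
Makespan = max = 26 time units


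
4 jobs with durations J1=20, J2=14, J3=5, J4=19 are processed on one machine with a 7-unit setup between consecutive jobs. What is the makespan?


Makespan = Σ processing + (n-1) × setup
= (20 + 14 + 5 + 19) + (4-1)×7
= 58 + 21
= 79 time units


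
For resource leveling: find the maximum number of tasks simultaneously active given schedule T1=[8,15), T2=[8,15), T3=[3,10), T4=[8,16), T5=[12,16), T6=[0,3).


Check each time point for overlaps:
  t=8: 4 tasks active (T1, T2, T3, T4)
Max concurrent = 4


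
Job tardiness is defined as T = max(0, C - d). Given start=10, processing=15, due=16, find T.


Completion = start + processing = 10 + 15 = 25
Tardiness = max(0, C - d) = max(0, 25 - 16)
= max(0, 9)
= 9


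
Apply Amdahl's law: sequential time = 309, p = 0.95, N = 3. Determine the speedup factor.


Amdahl's law: T_p = T × ((1-p) + p/N)
= 309 × ((1-0.95) + 0.95/3)
= 309 × (0.05 + 0.3167)
= 309 × 0.3667
= 113.30
Speedup = 309/113.30
= 2.73×


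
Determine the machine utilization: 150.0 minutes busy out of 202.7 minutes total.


Utilization = busy / total × 100
= 150.0 / 202.7 × 100
= 74.0%


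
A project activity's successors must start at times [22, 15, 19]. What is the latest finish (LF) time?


LF = min of all successor start times
Successors start at: [22, 15, 19]
LF = min(22, 15, 19)
= 15


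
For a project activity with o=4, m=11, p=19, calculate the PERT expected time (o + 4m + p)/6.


te = (o + 4m + p) / 6
= (4 + 4×11 + 19) / 6
= (4 + 44 + 19) / 6
= 67 / 6
= 11.17


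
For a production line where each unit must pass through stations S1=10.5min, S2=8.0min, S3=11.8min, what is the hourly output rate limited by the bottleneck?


Bottleneck = longest station time
Station times: [10.5, 8.0, 11.8]
Max = 11.8 min
Rate = 60 / 11.8
= 5.08 units/hour (bottleneck: 11.8min)


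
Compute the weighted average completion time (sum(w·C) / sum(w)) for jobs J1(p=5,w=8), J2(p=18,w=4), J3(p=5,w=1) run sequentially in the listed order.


Completion times:
  J1: C=5, w×C=8×5=40
  J2: C=23, w×C=4×23=92
  J3: C=28, w×C=1×28=28
Sum w×C = 160
Sum w = 13
Weighted avg = 160/13
= 12.31


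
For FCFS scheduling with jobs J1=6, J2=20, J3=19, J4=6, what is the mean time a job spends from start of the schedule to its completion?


Completion times:
  J1: completes at 6
  J2: completes at 26
  J3: completes at 45
  J4: completes at 51
Sum = 128
Average = 128/4
= 32.00
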